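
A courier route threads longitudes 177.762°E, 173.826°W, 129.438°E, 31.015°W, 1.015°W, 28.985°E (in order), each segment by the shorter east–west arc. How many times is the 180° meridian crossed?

Leg 1: +177.762° → -173.826°, shortest Δλ = 8.412° (east) — crosses 180°.
Leg 2: -173.826° → +129.438°, shortest Δλ = -56.736° (west) — crosses 180°.
Leg 3: +129.438° → -31.015°, shortest Δλ = -160.453° (west) — does not cross 180°.
Leg 4: -31.015° → -1.015°, shortest Δλ = 30.0° (east) — does not cross 180°.
Leg 5: -1.015° → +28.985°, shortest Δλ = 30.0° (east) — does not cross 180°.
Total crossings: 2.

2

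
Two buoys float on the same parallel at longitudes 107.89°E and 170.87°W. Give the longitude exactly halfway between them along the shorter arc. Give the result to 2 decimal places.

148.51°E

Signed shortest Δλ from +107.89° to -170.87° is +81.24°.
Midpoint longitude = +107.89° + (+81.24°)/2 = +107.89° + 40.62° = +148.51°.
(The naïve average (+107.89 + -170.87)/2 = -31.49° is on the wrong side of the globe.)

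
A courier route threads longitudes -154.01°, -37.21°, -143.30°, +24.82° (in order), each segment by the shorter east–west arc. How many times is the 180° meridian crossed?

Leg 1: -154.01° → -37.21°, shortest Δλ = 116.8° (east) — does not cross 180°.
Leg 2: -37.21° → -143.30°, shortest Δλ = -106.09° (west) — does not cross 180°.
Leg 3: -143.30° → +24.82°, shortest Δλ = 168.12° (east) — does not cross 180°.
Total crossings: 0.

0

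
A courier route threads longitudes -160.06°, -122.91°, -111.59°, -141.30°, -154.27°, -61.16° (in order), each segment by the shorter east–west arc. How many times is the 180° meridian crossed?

Leg 1: -160.06° → -122.91°, shortest Δλ = 37.15° (east) — does not cross 180°.
Leg 2: -122.91° → -111.59°, shortest Δλ = 11.32° (east) — does not cross 180°.
Leg 3: -111.59° → -141.30°, shortest Δλ = -29.71° (west) — does not cross 180°.
Leg 4: -141.30° → -154.27°, shortest Δλ = -12.97° (west) — does not cross 180°.
Leg 5: -154.27° → -61.16°, shortest Δλ = 93.11° (east) — does not cross 180°.
Total crossings: 0.

0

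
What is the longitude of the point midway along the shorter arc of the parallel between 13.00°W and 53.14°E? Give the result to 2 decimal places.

20.07°E

Signed shortest Δλ from -13.00° to +53.14° is +66.14°.
Midpoint longitude = -13.00° + (+66.14°)/2 = -13.00° + 33.07° = +20.07°.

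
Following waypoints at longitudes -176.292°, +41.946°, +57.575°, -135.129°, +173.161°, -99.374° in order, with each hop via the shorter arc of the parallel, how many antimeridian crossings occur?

4

Leg 1: -176.292° → +41.946°, shortest Δλ = -141.762° (west) — crosses 180°.
Leg 2: +41.946° → +57.575°, shortest Δλ = 15.629° (east) — does not cross 180°.
Leg 3: +57.575° → -135.129°, shortest Δλ = 167.296° (east) — crosses 180°.
Leg 4: -135.129° → +173.161°, shortest Δλ = -51.71° (west) — crosses 180°.
Leg 5: +173.161° → -99.374°, shortest Δλ = 87.465° (east) — crosses 180°.
Total crossings: 4.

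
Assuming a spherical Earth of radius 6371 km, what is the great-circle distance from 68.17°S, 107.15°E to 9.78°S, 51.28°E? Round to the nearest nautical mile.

4125 nmi

Δλ = 51.28 − 107.15 = -55.87°.
Δφ = -9.78 − -68.17 = 58.39°.
a = sin²(Δφ/2) + cos φ₁ · cos φ₂ · sin²(Δλ/2) = 0.318355.
c = 2·atan2(√a, √(1−a)) = 1.19900 rad → d = 6371·c ≈ 7638.83 km ≈ 4124.64 nmi.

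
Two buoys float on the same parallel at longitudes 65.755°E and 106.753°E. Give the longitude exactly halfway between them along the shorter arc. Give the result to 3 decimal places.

86.254°E

Signed shortest Δλ from +65.755° to +106.753° is +40.998°.
Midpoint longitude = +65.755° + (+40.998°)/2 = +65.755° + 20.499° = +86.254°.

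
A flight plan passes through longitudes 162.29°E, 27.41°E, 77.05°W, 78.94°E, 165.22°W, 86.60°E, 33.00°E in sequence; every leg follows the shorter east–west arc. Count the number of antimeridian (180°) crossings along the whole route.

Leg 1: +162.29° → +27.41°, shortest Δλ = -134.88° (west) — does not cross 180°.
Leg 2: +27.41° → -77.05°, shortest Δλ = -104.46° (west) — does not cross 180°.
Leg 3: -77.05° → +78.94°, shortest Δλ = 155.99° (east) — does not cross 180°.
Leg 4: +78.94° → -165.22°, shortest Δλ = 115.84° (east) — crosses 180°.
Leg 5: -165.22° → +86.60°, shortest Δλ = -108.18° (west) — crosses 180°.
Leg 6: +86.60° → +33.00°, shortest Δλ = -53.6° (west) — does not cross 180°.
Total crossings: 2.

2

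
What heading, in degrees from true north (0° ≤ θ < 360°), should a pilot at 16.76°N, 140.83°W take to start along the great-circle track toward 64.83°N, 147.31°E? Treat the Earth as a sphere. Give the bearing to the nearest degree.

334°

Δλ = 147.31 − -140.83 = 288.14°; wrapped into (−180°, 180°]: -71.86°.
θ = atan2( sin Δλ · cos φ₂ , cos φ₁ · sin φ₂ − sin φ₁ · cos φ₂ · cos Δλ )
  = atan2(-0.40417, 0.82842) = -26.007° → normalised to [0°, 360°): 333.993°.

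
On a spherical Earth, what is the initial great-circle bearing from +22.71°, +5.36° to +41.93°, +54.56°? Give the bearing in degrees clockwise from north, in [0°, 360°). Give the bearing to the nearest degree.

Δλ = 54.56 − 5.36 = 49.20°.
θ = atan2( sin Δλ · cos φ₂ , cos φ₁ · sin φ₂ − sin φ₁ · cos φ₂ · cos Δλ )
  = atan2(0.56318, 0.42874) = 52.718° → normalised to [0°, 360°): 52.718°.

53°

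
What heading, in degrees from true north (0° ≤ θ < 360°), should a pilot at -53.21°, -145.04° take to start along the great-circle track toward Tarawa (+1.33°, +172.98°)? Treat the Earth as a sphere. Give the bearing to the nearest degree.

312°

Δλ = 172.98 − -145.04 = 318.02°; wrapped into (−180°, 180°]: -41.98°.
θ = atan2( sin Δλ · cos φ₂ , cos φ₁ · sin φ₂ − sin φ₁ · cos φ₂ · cos Δλ )
  = atan2(-0.66869, 0.60906) = -47.672° → normalised to [0°, 360°): 312.328°.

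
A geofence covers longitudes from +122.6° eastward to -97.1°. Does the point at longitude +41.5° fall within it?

Band width going east from +122.6° to -97.1°: ((-97.1 − 122.6) mod 360) = 140.3°.
Offset of +41.5° east of the west edge: ((41.5 − 122.6) mod 360) = 278.9°.
278.9° > 140.3° ⇒ outside.

No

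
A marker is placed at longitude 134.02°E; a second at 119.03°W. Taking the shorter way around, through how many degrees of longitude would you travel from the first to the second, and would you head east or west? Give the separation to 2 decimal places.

106.95° east

Raw difference: -119.03 − 134.02 = -253.05°.
Normalise into (−180°, 180°]: -253.05° + 360° = 106.95°.
Positive ⇒ the second point lies to the east; separation 106.95°.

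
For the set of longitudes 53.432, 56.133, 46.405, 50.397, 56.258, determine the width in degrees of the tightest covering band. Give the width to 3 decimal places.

Sort the longitudes: +46.405°, +50.397°, +53.432°, +56.133°, +56.258°.
Eastward gaps between consecutive values (wrapping around): 3.992°, 3.035°, 2.701°, 0.125°, 350.147°.
Largest gap = 350.147° ⇒ minimal covering band is its complement: 360° − 350.147° = 9.853°.
Band runs from +46.405° eastward to +56.258°.

9.853°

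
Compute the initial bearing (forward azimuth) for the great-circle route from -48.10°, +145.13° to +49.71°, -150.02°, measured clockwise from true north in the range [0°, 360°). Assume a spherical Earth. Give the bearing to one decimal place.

Δλ = -150.02 − 145.13 = -295.15°; wrapped into (−180°, 180°]: 64.85°.
θ = atan2( sin Δλ · cos φ₂ , cos φ₁ · sin φ₂ − sin φ₁ · cos φ₂ · cos Δλ )
  = atan2(0.58535, 0.71396) = 39.347° → normalised to [0°, 360°): 39.347°.

39.3°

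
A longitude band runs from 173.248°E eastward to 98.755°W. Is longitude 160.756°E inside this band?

Band width going east from +173.248° to -98.755°: ((-98.755 − 173.248) mod 360) = 87.997°.
Offset of +160.756° east of the west edge: ((160.756 − 173.248) mod 360) = 347.508°.
347.508° > 87.997° ⇒ outside.

No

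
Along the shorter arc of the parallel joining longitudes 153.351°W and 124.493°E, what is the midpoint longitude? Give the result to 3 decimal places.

165.571°E

Signed shortest Δλ from -153.351° to +124.493° is -82.156°.
Midpoint longitude = -153.351° + (-82.156°)/2 = -153.351° − 41.078° = -194.429°.
Normalise into (−180°, 180°]: +165.571°.
(The naïve average (-153.351 + +124.493)/2 = -14.429° is on the wrong side of the globe.)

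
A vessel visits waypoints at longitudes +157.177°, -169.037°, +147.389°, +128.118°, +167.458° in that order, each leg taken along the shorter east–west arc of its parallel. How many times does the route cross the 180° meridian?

2

Leg 1: +157.177° → -169.037°, shortest Δλ = 33.786° (east) — crosses 180°.
Leg 2: -169.037° → +147.389°, shortest Δλ = -43.574° (west) — crosses 180°.
Leg 3: +147.389° → +128.118°, shortest Δλ = -19.271° (west) — does not cross 180°.
Leg 4: +128.118° → +167.458°, shortest Δλ = 39.34° (east) — does not cross 180°.
Total crossings: 2.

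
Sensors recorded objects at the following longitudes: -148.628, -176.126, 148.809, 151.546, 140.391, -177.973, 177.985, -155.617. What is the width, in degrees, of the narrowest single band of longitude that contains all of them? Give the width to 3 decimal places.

Sort the longitudes: -177.973°, -176.126°, -155.617°, -148.628°, +140.391°, +148.809°, +151.546°, +177.985°.
Eastward gaps between consecutive values (wrapping around): 1.847°, 20.509°, 6.989°, 289.019°, 8.418°, 2.737°, 26.439°, 4.042°.
Largest gap = 289.019° ⇒ minimal covering band is its complement: 360° − 289.019° = 70.981°.
Band runs from +140.391° eastward to -148.628°, crossing the antimeridian.

70.981°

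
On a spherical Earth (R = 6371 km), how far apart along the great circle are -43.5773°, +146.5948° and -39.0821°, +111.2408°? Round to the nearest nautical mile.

1604 nmi

Δλ = 111.2408 − 146.5948 = -35.3540°.
Δφ = -39.0821 − -43.5773 = 4.4952°.
a = sin²(Δφ/2) + cos φ₁ · cos φ₂ · sin²(Δλ/2) = 0.053388.
c = 2·atan2(√a, √(1−a)) = 0.46633 rad → d = 6371·c ≈ 2971.00 km ≈ 1604.21 nmi.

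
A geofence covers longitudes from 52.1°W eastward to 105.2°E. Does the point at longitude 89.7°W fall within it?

No

Band width going east from -52.1° to +105.2°: ((105.2 − -52.1) mod 360) = 157.3°.
Offset of -89.7° east of the west edge: ((-89.7 − -52.1) mod 360) = 322.4°.
322.4° > 157.3° ⇒ outside.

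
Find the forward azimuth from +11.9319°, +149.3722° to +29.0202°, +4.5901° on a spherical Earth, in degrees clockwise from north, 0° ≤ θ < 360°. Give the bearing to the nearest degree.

321°

Δλ = 4.5901 − 149.3722 = -144.7821°.
θ = atan2( sin Δλ · cos φ₂ , cos φ₁ · sin φ₂ − sin φ₁ · cos φ₂ · cos Δλ )
  = atan2(-0.50428, 0.62234) = -39.018° → normalised to [0°, 360°): 320.982°.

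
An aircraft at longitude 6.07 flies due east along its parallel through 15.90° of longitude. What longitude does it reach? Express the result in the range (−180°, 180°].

+21.97°

Start at +6.07°; shift +15.90° → +21.97°.
+21.97° already lies in (−180°, 180°].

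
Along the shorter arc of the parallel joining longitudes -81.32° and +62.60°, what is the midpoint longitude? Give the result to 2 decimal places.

-9.36°

Signed shortest Δλ from -81.32° to +62.60° is +143.92°.
Midpoint longitude = -81.32° + (+143.92°)/2 = -81.32° + 71.96° = -9.36°.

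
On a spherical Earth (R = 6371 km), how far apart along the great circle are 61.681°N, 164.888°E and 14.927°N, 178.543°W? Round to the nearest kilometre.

Δλ = -178.543 − 164.888 = -343.431°; wrapped into (−180°, 180°]: 16.569°.
Δφ = 14.927 − 61.681 = -46.754°.
a = sin²(Δφ/2) + cos φ₁ · cos φ₂ · sin²(Δλ/2) = 0.166950.
c = 2·atan2(√a, √(1−a)) = 0.84183 rad → d = 6371·c ≈ 5363.30 km.

5363 km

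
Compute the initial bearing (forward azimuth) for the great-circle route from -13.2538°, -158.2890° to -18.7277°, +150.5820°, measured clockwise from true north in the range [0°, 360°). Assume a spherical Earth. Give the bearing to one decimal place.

256.6°

Δλ = 150.5820 − -158.2890 = 308.8710°; wrapped into (−180°, 180°]: -51.1290°.
θ = atan2( sin Δλ · cos φ₂ , cos φ₁ · sin φ₂ − sin φ₁ · cos φ₂ · cos Δλ )
  = atan2(-0.73734, -0.17626) = -103.444° → normalised to [0°, 360°): 256.556°.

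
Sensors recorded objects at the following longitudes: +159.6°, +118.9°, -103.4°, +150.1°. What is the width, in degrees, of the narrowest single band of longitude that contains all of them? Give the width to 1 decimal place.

137.7°

Sort the longitudes: -103.4°, +118.9°, +150.1°, +159.6°.
Eastward gaps between consecutive values (wrapping around): 222.3°, 31.2°, 9.5°, 97.0°.
Largest gap = 222.3° ⇒ minimal covering band is its complement: 360° − 222.3° = 137.7°.
Band runs from +118.9° eastward to -103.4°, crossing the antimeridian.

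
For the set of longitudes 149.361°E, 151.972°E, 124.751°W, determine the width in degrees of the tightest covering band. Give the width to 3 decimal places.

Sort the longitudes: -124.751°, +149.361°, +151.972°.
Eastward gaps between consecutive values (wrapping around): 274.112°, 2.611°, 83.277°.
Largest gap = 274.112° ⇒ minimal covering band is its complement: 360° − 274.112° = 85.888°.
Band runs from +149.361° eastward to -124.751°, crossing the antimeridian.

85.888°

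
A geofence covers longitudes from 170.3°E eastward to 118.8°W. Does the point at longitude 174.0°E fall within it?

Yes

Band width going east from +170.3° to -118.8°: ((-118.8 − 170.3) mod 360) = 70.9°.
Offset of +174.0° east of the west edge: ((174.0 − 170.3) mod 360) = 3.7°.
3.7° ≤ 70.9° ⇒ inside.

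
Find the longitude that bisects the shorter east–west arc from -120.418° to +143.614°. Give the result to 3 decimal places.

Signed shortest Δλ from -120.418° to +143.614° is -95.968°.
Midpoint longitude = -120.418° + (-95.968°)/2 = -120.418° − 47.984° = -168.402°.
(The naïve average (-120.418 + +143.614)/2 = 11.598° is on the wrong side of the globe.)

-168.402°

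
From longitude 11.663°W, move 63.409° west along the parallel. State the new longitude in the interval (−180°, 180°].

Start at -11.663°; shift −63.409° → -75.072°.
-75.072° already lies in (−180°, 180°].

75.072°W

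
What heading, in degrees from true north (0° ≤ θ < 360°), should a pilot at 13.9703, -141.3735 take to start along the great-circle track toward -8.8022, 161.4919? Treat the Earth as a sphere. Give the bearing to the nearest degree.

251°

Δλ = 161.4919 − -141.3735 = 302.8654°; wrapped into (−180°, 180°]: -57.1346°.
θ = atan2( sin Δλ · cos φ₂ , cos φ₁ · sin φ₂ − sin φ₁ · cos φ₂ · cos Δλ )
  = atan2(-0.83006, -0.27796) = -108.514° → normalised to [0°, 360°): 251.486°.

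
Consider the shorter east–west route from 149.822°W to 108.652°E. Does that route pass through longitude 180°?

Yes

Naïve |108.652 − -149.822| = 258.474° > 180°, so the shorter arc goes the other way round — across 180°.
Signed shortest Δλ = ((108.652 − -149.822 + 180) mod 360) − 180 = -101.526°.
Going west by 101.526° from -149.822° passes through 180° before reaching +108.652°.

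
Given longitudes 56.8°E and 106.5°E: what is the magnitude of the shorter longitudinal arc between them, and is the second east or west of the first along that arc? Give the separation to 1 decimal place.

Raw difference: 106.5 − 56.8 = 49.7°.
Normalise into (−180°, 180°]: 49.7° stays 49.7°.
Positive ⇒ the second point lies to the east; separation 49.7°.

49.7° east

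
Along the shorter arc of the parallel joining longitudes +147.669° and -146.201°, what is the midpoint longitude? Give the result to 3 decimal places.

Signed shortest Δλ from +147.669° to -146.201° is +66.130°.
Midpoint longitude = +147.669° + (+66.130°)/2 = +147.669° + 33.065° = +180.734°.
Normalise into (−180°, 180°]: -179.266°.
(The naïve average (+147.669 + -146.201)/2 = 0.734° is on the wrong side of the globe.)

-179.266°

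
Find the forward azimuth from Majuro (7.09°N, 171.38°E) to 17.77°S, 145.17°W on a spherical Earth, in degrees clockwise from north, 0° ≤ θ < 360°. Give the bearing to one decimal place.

120.7°

Δλ = -145.17 − 171.38 = -316.55°; wrapped into (−180°, 180°]: 43.45°.
θ = atan2( sin Δλ · cos φ₂ , cos φ₁ · sin φ₂ − sin φ₁ · cos φ₂ · cos Δλ )
  = atan2(0.65491, -0.38819) = 120.657° → normalised to [0°, 360°): 120.657°.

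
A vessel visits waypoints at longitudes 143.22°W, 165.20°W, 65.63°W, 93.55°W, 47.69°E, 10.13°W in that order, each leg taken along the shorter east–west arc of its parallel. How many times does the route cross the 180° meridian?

0

Leg 1: -143.22° → -165.20°, shortest Δλ = -21.98° (west) — does not cross 180°.
Leg 2: -165.20° → -65.63°, shortest Δλ = 99.57° (east) — does not cross 180°.
Leg 3: -65.63° → -93.55°, shortest Δλ = -27.92° (west) — does not cross 180°.
Leg 4: -93.55° → +47.69°, shortest Δλ = 141.24° (east) — does not cross 180°.
Leg 5: +47.69° → -10.13°, shortest Δλ = -57.82° (west) — does not cross 180°.
Total crossings: 0.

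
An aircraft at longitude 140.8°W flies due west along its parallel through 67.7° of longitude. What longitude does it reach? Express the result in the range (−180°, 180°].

Start at -140.8°; shift −67.7° → -208.5°.
-208.5° lies outside (−180°, 180°]; add 360° → +151.5°.

151.5°E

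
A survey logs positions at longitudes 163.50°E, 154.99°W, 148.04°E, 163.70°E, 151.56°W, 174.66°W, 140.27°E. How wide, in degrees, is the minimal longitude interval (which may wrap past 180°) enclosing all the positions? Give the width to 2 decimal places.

Sort the longitudes: -174.66°, -154.99°, -151.56°, +140.27°, +148.04°, +163.50°, +163.70°.
Eastward gaps between consecutive values (wrapping around): 19.67°, 3.43°, 291.83°, 7.77°, 15.46°, 0.20°, 21.64°.
Largest gap = 291.83° ⇒ minimal covering band is its complement: 360° − 291.83° = 68.17°.
Band runs from +140.27° eastward to -151.56°, crossing the antimeridian.

68.17°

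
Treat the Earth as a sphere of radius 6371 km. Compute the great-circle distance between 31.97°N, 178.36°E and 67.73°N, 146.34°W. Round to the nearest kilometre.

4582 km

Δλ = -146.34 − 178.36 = -324.70°; wrapped into (−180°, 180°]: 35.30°.
Δφ = 67.73 − 31.97 = 35.76°.
a = sin²(Δφ/2) + cos φ₁ · cos φ₂ · sin²(Δλ/2) = 0.123819.
c = 2·atan2(√a, √(1−a)) = 0.71916 rad → d = 6371·c ≈ 4581.74 km.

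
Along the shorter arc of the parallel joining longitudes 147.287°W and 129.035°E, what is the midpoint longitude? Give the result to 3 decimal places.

Signed shortest Δλ from -147.287° to +129.035° is -83.678°.
Midpoint longitude = -147.287° + (-83.678°)/2 = -147.287° − 41.839° = -189.126°.
Normalise into (−180°, 180°]: +170.874°.
(The naïve average (-147.287 + +129.035)/2 = -9.126° is on the wrong side of the globe.)

170.874°E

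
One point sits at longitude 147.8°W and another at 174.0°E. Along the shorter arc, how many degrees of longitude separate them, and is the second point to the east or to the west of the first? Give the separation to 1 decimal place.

38.2° west

Raw difference: 174.0 − -147.8 = 321.8°.
Normalise into (−180°, 180°]: 321.8° − 360° = -38.2°.
Negative ⇒ the second point lies to the west; separation 38.2°.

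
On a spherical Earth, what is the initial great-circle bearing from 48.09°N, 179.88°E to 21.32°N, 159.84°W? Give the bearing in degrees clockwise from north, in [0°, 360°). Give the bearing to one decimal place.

Δλ = -159.84 − 179.88 = -339.72°; wrapped into (−180°, 180°]: 20.28°.
θ = atan2( sin Δλ · cos φ₂ , cos φ₁ · sin φ₂ − sin φ₁ · cos φ₂ · cos Δλ )
  = atan2(0.32289, -0.40743) = 141.604° → normalised to [0°, 360°): 141.604°.

141.6°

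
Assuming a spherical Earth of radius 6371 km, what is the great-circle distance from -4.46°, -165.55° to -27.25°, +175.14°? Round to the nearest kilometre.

Δλ = 175.14 − -165.55 = 340.69°; wrapped into (−180°, 180°]: -19.31°.
Δφ = -27.25 − -4.46 = -22.79°.
a = sin²(Δφ/2) + cos φ₁ · cos φ₂ · sin²(Δλ/2) = 0.063965.
c = 2·atan2(√a, √(1−a)) = 0.51138 rad → d = 6371·c ≈ 3258.01 km.

3258 km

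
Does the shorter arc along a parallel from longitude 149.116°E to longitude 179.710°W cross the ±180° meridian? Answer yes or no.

Yes

Naïve |-179.710 − 149.116| = 328.826° > 180°, so the shorter arc goes the other way round — across 180°.
Signed shortest Δλ = ((-179.710 − 149.116 + 180) mod 360) − 180 = 31.174°.
Going east by 31.174° from +149.116° passes through 180° before reaching -179.710°.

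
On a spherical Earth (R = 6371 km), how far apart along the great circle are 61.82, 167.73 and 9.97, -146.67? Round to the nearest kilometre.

Δλ = -146.67 − 167.73 = -314.40°; wrapped into (−180°, 180°]: 45.60°.
Δφ = 9.97 − 61.82 = -51.85°.
a = sin²(Δφ/2) + cos φ₁ · cos φ₂ · sin²(Δλ/2) = 0.260984.
c = 2·atan2(√a, √(1−a)) = 1.07238 rad → d = 6371·c ≈ 6832.15 km.

6832 km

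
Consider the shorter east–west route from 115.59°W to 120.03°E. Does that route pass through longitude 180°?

Yes

Naïve |120.03 − -115.59| = 235.62° > 180°, so the shorter arc goes the other way round — across 180°.
Signed shortest Δλ = ((120.03 − -115.59 + 180) mod 360) − 180 = -124.38°.
Going west by 124.38° from -115.59° passes through 180° before reaching +120.03°.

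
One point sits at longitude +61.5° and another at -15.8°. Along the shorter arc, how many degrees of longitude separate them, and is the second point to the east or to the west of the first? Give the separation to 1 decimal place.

77.3° west

Raw difference: -15.8 − 61.5 = -77.3°.
Normalise into (−180°, 180°]: -77.3° stays -77.3°.
Negative ⇒ the second point lies to the west; separation 77.3°.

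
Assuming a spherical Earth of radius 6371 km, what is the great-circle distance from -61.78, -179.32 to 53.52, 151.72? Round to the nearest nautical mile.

7058 nmi

Δλ = 151.72 − -179.32 = 331.04°; wrapped into (−180°, 180°]: -28.96°.
Δφ = 53.52 − -61.78 = 115.30°.
a = sin²(Δφ/2) + cos φ₁ · cos φ₂ · sin²(Δλ/2) = 0.731256.
c = 2·atan2(√a, √(1−a)) = 2.05162 rad → d = 6371·c ≈ 13070.88 km ≈ 7057.71 nmi.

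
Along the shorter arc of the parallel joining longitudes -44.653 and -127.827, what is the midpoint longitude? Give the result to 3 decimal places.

Signed shortest Δλ from -44.653° to -127.827° is -83.174°.
Midpoint longitude = -44.653° + (-83.174°)/2 = -44.653° − 41.587° = -86.240°.

-86.240°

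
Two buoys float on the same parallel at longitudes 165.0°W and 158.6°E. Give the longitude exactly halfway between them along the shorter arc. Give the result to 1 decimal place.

Signed shortest Δλ from -165.0° to +158.6° is -36.4°.
Midpoint longitude = -165.0° + (-36.4°)/2 = -165.0° − 18.2° = -183.2°.
Normalise into (−180°, 180°]: +176.8°.
(The naïve average (-165.0 + +158.6)/2 = -3.2° is on the wrong side of the globe.)

176.8°E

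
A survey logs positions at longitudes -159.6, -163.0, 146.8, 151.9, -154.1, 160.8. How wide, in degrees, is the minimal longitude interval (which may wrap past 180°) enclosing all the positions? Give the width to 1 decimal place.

Sort the longitudes: -163.0°, -159.6°, -154.1°, +146.8°, +151.9°, +160.8°.
Eastward gaps between consecutive values (wrapping around): 3.4°, 5.5°, 300.9°, 5.1°, 8.9°, 36.2°.
Largest gap = 300.9° ⇒ minimal covering band is its complement: 360° − 300.9° = 59.1°.
Band runs from +146.8° eastward to -154.1°, crossing the antimeridian.

59.1°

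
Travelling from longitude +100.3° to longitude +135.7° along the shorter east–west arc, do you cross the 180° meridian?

Signed shortest Δλ = ((135.7 − 100.3 + 180) mod 360) − 180 = 35.4°.
Going east by 35.4° from +100.3° reaches +135.7° without touching 180°.

No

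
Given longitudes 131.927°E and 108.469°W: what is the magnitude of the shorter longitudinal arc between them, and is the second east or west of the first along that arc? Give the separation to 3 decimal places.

119.604° east

Raw difference: -108.469 − 131.927 = -240.396°.
Normalise into (−180°, 180°]: -240.396° + 360° = 119.604°.
Positive ⇒ the second point lies to the east; separation 119.604°.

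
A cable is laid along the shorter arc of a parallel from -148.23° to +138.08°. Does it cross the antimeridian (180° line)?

Yes

Naïve |138.08 − -148.23| = 286.31° > 180°, so the shorter arc goes the other way round — across 180°.
Signed shortest Δλ = ((138.08 − -148.23 + 180) mod 360) − 180 = -73.69°.
Going west by 73.69° from -148.23° passes through 180° before reaching +138.08°.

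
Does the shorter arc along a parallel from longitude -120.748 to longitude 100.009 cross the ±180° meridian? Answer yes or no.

Naïve |100.009 − -120.748| = 220.757° > 180°, so the shorter arc goes the other way round — across 180°.
Signed shortest Δλ = ((100.009 − -120.748 + 180) mod 360) − 180 = -139.243°.
Going west by 139.243° from -120.748° passes through 180° before reaching +100.009°.

Yes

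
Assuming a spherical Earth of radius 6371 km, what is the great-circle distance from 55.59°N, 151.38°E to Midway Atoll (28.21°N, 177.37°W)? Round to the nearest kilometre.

3930 km

Δλ = -177.37 − 151.38 = -328.75°; wrapped into (−180°, 180°]: 31.25°.
Δφ = 28.21 − 55.59 = -27.38°.
a = sin²(Δφ/2) + cos φ₁ · cos φ₂ · sin²(Δλ/2) = 0.092138.
c = 2·atan2(√a, √(1−a)) = 0.61682 rad → d = 6371·c ≈ 3929.74 km.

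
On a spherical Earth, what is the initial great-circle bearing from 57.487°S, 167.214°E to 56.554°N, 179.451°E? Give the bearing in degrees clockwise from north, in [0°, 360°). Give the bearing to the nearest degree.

Δλ = 179.451 − 167.214 = 12.237°.
θ = atan2( sin Δλ · cos φ₂ , cos φ₁ · sin φ₂ − sin φ₁ · cos φ₂ · cos Δλ )
  = atan2(0.11682, 0.90269) = 7.374° → normalised to [0°, 360°): 7.374°.

7°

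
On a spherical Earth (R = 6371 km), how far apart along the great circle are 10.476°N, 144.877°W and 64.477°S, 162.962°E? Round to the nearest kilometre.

Δλ = 162.962 − -144.877 = 307.839°; wrapped into (−180°, 180°]: -52.161°.
Δφ = -64.477 − 10.476 = -74.953°.
a = sin²(Δφ/2) + cos φ₁ · cos φ₂ · sin²(Δλ/2) = 0.452084.
c = 2·atan2(√a, √(1−a)) = 1.47482 rad → d = 6371·c ≈ 9396.06 km.

9396 km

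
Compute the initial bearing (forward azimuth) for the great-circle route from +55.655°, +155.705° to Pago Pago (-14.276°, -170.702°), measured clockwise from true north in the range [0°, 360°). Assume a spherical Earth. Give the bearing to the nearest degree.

Δλ = -170.702 − 155.705 = -326.407°; wrapped into (−180°, 180°]: 33.593°.
θ = atan2( sin Δλ · cos φ₂ , cos φ₁ · sin φ₂ − sin φ₁ · cos φ₂ · cos Δλ )
  = atan2(0.53620, -0.80564) = 146.354° → normalised to [0°, 360°): 146.354°.

146°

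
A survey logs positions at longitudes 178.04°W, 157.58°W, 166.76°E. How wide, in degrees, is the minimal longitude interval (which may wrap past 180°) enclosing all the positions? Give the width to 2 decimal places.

35.66°

Sort the longitudes: -178.04°, -157.58°, +166.76°.
Eastward gaps between consecutive values (wrapping around): 20.46°, 324.34°, 15.20°.
Largest gap = 324.34° ⇒ minimal covering band is its complement: 360° − 324.34° = 35.66°.
Band runs from +166.76° eastward to -157.58°, crossing the antimeridian.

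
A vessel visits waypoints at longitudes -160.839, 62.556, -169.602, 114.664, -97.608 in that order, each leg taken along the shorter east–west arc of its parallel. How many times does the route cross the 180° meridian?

4

Leg 1: -160.839° → +62.556°, shortest Δλ = -136.605° (west) — crosses 180°.
Leg 2: +62.556° → -169.602°, shortest Δλ = 127.842° (east) — crosses 180°.
Leg 3: -169.602° → +114.664°, shortest Δλ = -75.734° (west) — crosses 180°.
Leg 4: +114.664° → -97.608°, shortest Δλ = 147.728° (east) — crosses 180°.
Total crossings: 4.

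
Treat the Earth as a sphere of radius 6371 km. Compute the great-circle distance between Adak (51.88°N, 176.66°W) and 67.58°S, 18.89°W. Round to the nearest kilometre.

17896 km

Δλ = -18.89 − -176.66 = 157.77°.
Δφ = -67.58 − 51.88 = -119.46°.
a = sin²(Δφ/2) + cos φ₁ · cos φ₂ · sin²(Δλ/2) = 0.972596.
c = 2·atan2(√a, √(1−a)) = 2.80898 rad → d = 6371·c ≈ 17896.01 km.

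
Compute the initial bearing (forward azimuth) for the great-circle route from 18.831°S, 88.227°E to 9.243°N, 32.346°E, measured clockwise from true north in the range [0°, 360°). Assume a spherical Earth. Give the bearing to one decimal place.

Δλ = 32.346 − 88.227 = -55.881°.
θ = atan2( sin Δλ · cos φ₂ , cos φ₁ · sin φ₂ − sin φ₁ · cos φ₂ · cos Δλ )
  = atan2(-0.81713, 0.33072) = -67.965° → normalised to [0°, 360°): 292.035°.

292.0°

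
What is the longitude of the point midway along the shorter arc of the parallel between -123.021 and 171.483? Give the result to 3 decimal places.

-155.769°

Signed shortest Δλ from -123.021° to +171.483° is -65.496°.
Midpoint longitude = -123.021° + (-65.496°)/2 = -123.021° − 32.748° = -155.769°.
(The naïve average (-123.021 + +171.483)/2 = 24.231° is on the wrong side of the globe.)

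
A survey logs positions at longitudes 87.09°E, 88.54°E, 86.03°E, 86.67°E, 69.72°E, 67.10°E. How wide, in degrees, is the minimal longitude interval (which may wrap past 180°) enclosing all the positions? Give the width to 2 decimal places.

Sort the longitudes: +67.10°, +69.72°, +86.03°, +86.67°, +87.09°, +88.54°.
Eastward gaps between consecutive values (wrapping around): 2.62°, 16.31°, 0.64°, 0.42°, 1.45°, 338.56°.
Largest gap = 338.56° ⇒ minimal covering band is its complement: 360° − 338.56° = 21.44°.
Band runs from +67.10° eastward to +88.54°.

21.44°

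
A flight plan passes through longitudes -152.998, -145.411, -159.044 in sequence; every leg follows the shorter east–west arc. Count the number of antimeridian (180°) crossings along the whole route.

0

Leg 1: -152.998° → -145.411°, shortest Δλ = 7.587° (east) — does not cross 180°.
Leg 2: -145.411° → -159.044°, shortest Δλ = -13.633° (west) — does not cross 180°.
Total crossings: 0.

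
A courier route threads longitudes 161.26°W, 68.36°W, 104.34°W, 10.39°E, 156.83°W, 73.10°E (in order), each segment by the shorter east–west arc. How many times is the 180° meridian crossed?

1

Leg 1: -161.26° → -68.36°, shortest Δλ = 92.9° (east) — does not cross 180°.
Leg 2: -68.36° → -104.34°, shortest Δλ = -35.98° (west) — does not cross 180°.
Leg 3: -104.34° → +10.39°, shortest Δλ = 114.73° (east) — does not cross 180°.
Leg 4: +10.39° → -156.83°, shortest Δλ = -167.22° (west) — does not cross 180°.
Leg 5: -156.83° → +73.10°, shortest Δλ = -130.07° (west) — crosses 180°.
Total crossings: 1.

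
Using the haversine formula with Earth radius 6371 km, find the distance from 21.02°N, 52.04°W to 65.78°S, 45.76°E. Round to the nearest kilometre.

12485 km

Δλ = 45.76 − -52.04 = 97.80°.
Δφ = -65.78 − 21.02 = -86.80°.
a = sin²(Δφ/2) + cos φ₁ · cos φ₂ · sin²(Δλ/2) = 0.689546.
c = 2·atan2(√a, √(1−a)) = 1.95961 rad → d = 6371·c ≈ 12484.68 km.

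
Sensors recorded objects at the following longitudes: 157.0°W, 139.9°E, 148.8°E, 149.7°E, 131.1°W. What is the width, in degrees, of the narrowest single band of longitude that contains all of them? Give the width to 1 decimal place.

Sort the longitudes: -157.0°, -131.1°, +139.9°, +148.8°, +149.7°.
Eastward gaps between consecutive values (wrapping around): 25.9°, 271.0°, 8.9°, 0.9°, 53.3°.
Largest gap = 271.0° ⇒ minimal covering band is its complement: 360° − 271.0° = 89.0°.
Band runs from +139.9° eastward to -131.1°, crossing the antimeridian.

89.0°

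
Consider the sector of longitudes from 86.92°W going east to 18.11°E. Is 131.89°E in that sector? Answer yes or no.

No

Band width going east from -86.92° to +18.11°: ((18.11 − -86.92) mod 360) = 105.03°.
Offset of +131.89° east of the west edge: ((131.89 − -86.92) mod 360) = 218.81°.
218.81° > 105.03° ⇒ outside.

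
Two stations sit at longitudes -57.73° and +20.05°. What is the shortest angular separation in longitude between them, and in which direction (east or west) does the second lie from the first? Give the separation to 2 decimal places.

Raw difference: 20.05 − -57.73 = 77.78°.
Normalise into (−180°, 180°]: 77.78° stays 77.78°.
Positive ⇒ the second point lies to the east; separation 77.78°.

77.78° east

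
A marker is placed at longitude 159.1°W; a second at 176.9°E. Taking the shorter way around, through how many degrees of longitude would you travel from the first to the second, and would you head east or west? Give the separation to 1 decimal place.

Raw difference: 176.9 − -159.1 = 336.0°.
Normalise into (−180°, 180°]: 336.0° − 360° = -24.0°.
Negative ⇒ the second point lies to the west; separation 24.0°.

24.0° west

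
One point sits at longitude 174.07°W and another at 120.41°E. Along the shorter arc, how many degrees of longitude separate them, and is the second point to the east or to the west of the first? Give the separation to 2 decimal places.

Raw difference: 120.41 − -174.07 = 294.48°.
Normalise into (−180°, 180°]: 294.48° − 360° = -65.52°.
Negative ⇒ the second point lies to the west; separation 65.52°.

65.52° west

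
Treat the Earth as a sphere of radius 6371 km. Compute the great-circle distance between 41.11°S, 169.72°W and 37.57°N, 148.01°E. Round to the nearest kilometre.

9746 km

Δλ = 148.01 − -169.72 = 317.73°; wrapped into (−180°, 180°]: -42.27°.
Δφ = 37.57 − -41.11 = 78.68°.
a = sin²(Δφ/2) + cos φ₁ · cos φ₂ · sin²(Δλ/2) = 0.479495.
c = 2·atan2(√a, √(1−a)) = 1.52978 rad → d = 6371·c ≈ 9746.20 km.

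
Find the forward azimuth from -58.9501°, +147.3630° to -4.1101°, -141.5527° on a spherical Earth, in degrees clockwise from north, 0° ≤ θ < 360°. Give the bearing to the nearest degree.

Δλ = -141.5527 − 147.3630 = -288.9157°; wrapped into (−180°, 180°]: 71.0843°.
θ = atan2( sin Δλ · cos φ₂ , cos φ₁ · sin φ₂ − sin φ₁ · cos φ₂ · cos Δλ )
  = atan2(0.94356, 0.24005) = 75.727° → normalised to [0°, 360°): 75.727°.

76°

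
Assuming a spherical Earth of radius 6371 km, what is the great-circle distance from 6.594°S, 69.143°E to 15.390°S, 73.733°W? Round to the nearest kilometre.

15251 km

Δλ = -73.733 − 69.143 = -142.876°.
Δφ = -15.390 − -6.594 = -8.796°.
a = sin²(Δφ/2) + cos φ₁ · cos φ₂ · sin²(Δλ/2) = 0.866590.
c = 2·atan2(√a, √(1−a)) = 2.39378 rad → d = 6371·c ≈ 15250.79 km.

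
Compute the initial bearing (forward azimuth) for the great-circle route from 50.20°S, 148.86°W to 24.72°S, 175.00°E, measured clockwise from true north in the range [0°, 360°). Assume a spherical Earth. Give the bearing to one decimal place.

298.9°

Δλ = 175.00 − -148.86 = 323.86°; wrapped into (−180°, 180°]: -36.14°.
θ = atan2( sin Δλ · cos φ₂ , cos φ₁ · sin φ₂ − sin φ₁ · cos φ₂ · cos Δλ )
  = atan2(-0.53572, 0.29591) = -61.085° → normalised to [0°, 360°): 298.915°.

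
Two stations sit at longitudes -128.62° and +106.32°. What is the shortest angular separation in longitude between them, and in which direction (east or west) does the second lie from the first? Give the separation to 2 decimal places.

125.06° west

Raw difference: 106.32 − -128.62 = 234.94°.
Normalise into (−180°, 180°]: 234.94° − 360° = -125.06°.
Negative ⇒ the second point lies to the west; separation 125.06°.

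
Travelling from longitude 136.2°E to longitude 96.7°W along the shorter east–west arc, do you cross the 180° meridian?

Naïve |-96.7 − 136.2| = 232.9° > 180°, so the shorter arc goes the other way round — across 180°.
Signed shortest Δλ = ((-96.7 − 136.2 + 180) mod 360) − 180 = 127.1°.
Going east by 127.1° from +136.2° passes through 180° before reaching -96.7°.

Yes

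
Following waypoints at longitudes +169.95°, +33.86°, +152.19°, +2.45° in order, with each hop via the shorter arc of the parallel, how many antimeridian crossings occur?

Leg 1: +169.95° → +33.86°, shortest Δλ = -136.09° (west) — does not cross 180°.
Leg 2: +33.86° → +152.19°, shortest Δλ = 118.33° (east) — does not cross 180°.
Leg 3: +152.19° → +2.45°, shortest Δλ = -149.74° (west) — does not cross 180°.
Total crossings: 0.

0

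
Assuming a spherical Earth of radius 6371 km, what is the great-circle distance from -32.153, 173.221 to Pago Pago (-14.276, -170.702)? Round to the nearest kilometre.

Δλ = -170.702 − 173.221 = -343.923°; wrapped into (−180°, 180°]: 16.077°.
Δφ = -14.276 − -32.153 = 17.877°.
a = sin²(Δφ/2) + cos φ₁ · cos φ₂ · sin²(Δλ/2) = 0.040186.
c = 2·atan2(√a, √(1−a)) = 0.40366 rad → d = 6371·c ≈ 2571.73 km.

2572 km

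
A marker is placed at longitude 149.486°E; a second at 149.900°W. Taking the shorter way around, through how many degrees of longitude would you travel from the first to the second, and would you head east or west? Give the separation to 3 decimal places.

Raw difference: -149.900 − 149.486 = -299.386°.
Normalise into (−180°, 180°]: -299.386° + 360° = 60.614°.
Positive ⇒ the second point lies to the east; separation 60.614°.

60.614° east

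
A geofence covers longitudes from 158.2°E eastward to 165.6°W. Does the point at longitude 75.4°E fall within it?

No

Band width going east from +158.2° to -165.6°: ((-165.6 − 158.2) mod 360) = 36.2°.
Offset of +75.4° east of the west edge: ((75.4 − 158.2) mod 360) = 277.2°.
277.2° > 36.2° ⇒ outside.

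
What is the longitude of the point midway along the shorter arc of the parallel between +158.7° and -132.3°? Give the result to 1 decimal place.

Signed shortest Δλ from +158.7° to -132.3° is +69.0°.
Midpoint longitude = +158.7° + (+69.0°)/2 = +158.7° + 34.5° = +193.2°.
Normalise into (−180°, 180°]: -166.8°.
(The naïve average (+158.7 + -132.3)/2 = 13.2° is on the wrong side of the globe.)

-166.8°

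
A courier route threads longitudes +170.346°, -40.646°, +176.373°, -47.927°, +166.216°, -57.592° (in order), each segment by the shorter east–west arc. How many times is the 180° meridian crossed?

Leg 1: +170.346° → -40.646°, shortest Δλ = 149.008° (east) — crosses 180°.
Leg 2: -40.646° → +176.373°, shortest Δλ = -142.981° (west) — crosses 180°.
Leg 3: +176.373° → -47.927°, shortest Δλ = 135.7° (east) — crosses 180°.
Leg 4: -47.927° → +166.216°, shortest Δλ = -145.857° (west) — crosses 180°.
Leg 5: +166.216° → -57.592°, shortest Δλ = 136.192° (east) — crosses 180°.
Total crossings: 5.

5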